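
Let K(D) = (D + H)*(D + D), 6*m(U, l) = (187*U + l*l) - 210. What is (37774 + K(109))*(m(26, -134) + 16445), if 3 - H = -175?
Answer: 2028172420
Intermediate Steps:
H = 178 (H = 3 - 1*(-175) = 3 + 175 = 178)
m(U, l) = -35 + l**2/6 + 187*U/6 (m(U, l) = ((187*U + l*l) - 210)/6 = ((187*U + l**2) - 210)/6 = ((l**2 + 187*U) - 210)/6 = (-210 + l**2 + 187*U)/6 = -35 + l**2/6 + 187*U/6)
K(D) = 2*D*(178 + D) (K(D) = (D + 178)*(D + D) = (178 + D)*(2*D) = 2*D*(178 + D))
(37774 + K(109))*(m(26, -134) + 16445) = (37774 + 2*109*(178 + 109))*((-35 + (1/6)*(-134)**2 + (187/6)*26) + 16445) = (37774 + 2*109*287)*((-35 + (1/6)*17956 + 2431/3) + 16445) = (37774 + 62566)*((-35 + 8978/3 + 2431/3) + 16445) = 100340*(3768 + 16445) = 100340*20213 = 2028172420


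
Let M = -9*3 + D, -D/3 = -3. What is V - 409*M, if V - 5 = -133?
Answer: 7234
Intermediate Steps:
D = 9 (D = -3*(-3) = 9)
V = -128 (V = 5 - 133 = -128)
M = -18 (M = -9*3 + 9 = -27 + 9 = -18)
V - 409*M = -128 - 409*(-18) = -128 + 7362 = 7234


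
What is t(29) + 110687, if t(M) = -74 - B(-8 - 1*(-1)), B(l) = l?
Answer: 110620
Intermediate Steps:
t(M) = -67 (t(M) = -74 - (-8 - 1*(-1)) = -74 - (-8 + 1) = -74 - 1*(-7) = -74 + 7 = -67)
t(29) + 110687 = -67 + 110687 = 110620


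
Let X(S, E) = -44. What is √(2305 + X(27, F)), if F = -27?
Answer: √2261 ≈ 47.550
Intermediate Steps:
√(2305 + X(27, F)) = √(2305 - 44) = √2261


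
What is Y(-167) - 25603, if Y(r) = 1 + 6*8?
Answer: -25554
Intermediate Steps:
Y(r) = 49 (Y(r) = 1 + 48 = 49)
Y(-167) - 25603 = 49 - 25603 = -25554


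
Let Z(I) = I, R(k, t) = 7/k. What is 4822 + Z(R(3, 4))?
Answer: 14473/3 ≈ 4824.3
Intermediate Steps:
4822 + Z(R(3, 4)) = 4822 + 7/3 = 14473/3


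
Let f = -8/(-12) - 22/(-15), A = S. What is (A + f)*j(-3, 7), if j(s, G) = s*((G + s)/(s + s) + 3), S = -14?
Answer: 1246/15 ≈ 83.067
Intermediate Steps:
A = -14
f = 32/15 (f = -8*(-1/12) - 22*(-1/15) = 2/3 + 22/15 = 32/15 ≈ 2.1333)
j(s, G) = s*(3 + (G + s)/(2*s)) (j(s, G) = s*((G + s)/((2*s)) + 3) = s*((G + s)*(1/(2*s)) + 3) = s*((G + s)/(2*s) + 3) = s*(3 + (G + s)/(2*s)))
(A + f)*j(-3, 7) = (-14 + 32/15)*((1/2)*7 + (7/2)*(-3)) = -178*(7/2 - 21/2)/15 = -178/15*(-7) = 1246/15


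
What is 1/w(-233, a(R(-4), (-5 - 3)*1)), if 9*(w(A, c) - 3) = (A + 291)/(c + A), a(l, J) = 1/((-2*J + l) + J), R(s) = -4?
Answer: 8379/24905 ≈ 0.33644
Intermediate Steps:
a(l, J) = 1/(l - J) (a(l, J) = 1/((l - 2*J) + J) = 1/(l - J))
w(A, c) = 3 + (291 + A)/(9*(A + c)) (w(A, c) = 3 + ((A + 291)/(c + A))/9 = 3 + ((291 + A)/(A + c))/9 = 3 + (291 + A)/(9*(A + c)))
1/w(-233, a(R(-4), (-5 - 3)*1)) = 1/((291 + 27/(-4 - (-5 - 3)) + 28*(-233))/(9*(-233 + 1/(-4 - (-5 - 3))))) = 1/((291 + 27/(-4 - (-8)) - 6524)/(9*(-233 + 1/(-4 - (-8))))) = 1/((291 + 27/(-4 - 1*(-8)) - 6524)/(9*(-233 + 1/(-4 - 1*(-8))))) = 1/((291 + 27/(-4 + 8) - 6524)/(9*(-233 + 1/(-4 + 8)))) = 1/((291 + 27/4 - 6524)/(9*(-233 + 1/4))) = 1/((291 + 27*(¼) - 6524)/(9*(-233 + ¼))) = 1/((291 + 27/4 - 6524)/(9*(-931/4))) = 1/((⅑)*(-4/931)*(-24905/4)) = 1/(24905/8379) = 8379/24905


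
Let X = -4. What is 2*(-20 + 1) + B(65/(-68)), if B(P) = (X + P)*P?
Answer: -153807/4624 ≈ -33.263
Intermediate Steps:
B(P) = P*(-4 + P) (B(P) = (-4 + P)*P = P*(-4 + P))
2*(-20 + 1) + B(65/(-68)) = 2*(-20 + 1) + (65/(-68))*(-4 + 65/(-68)) = 2*(-19) + (65*(-1/68))*(-4 + 65*(-1/68)) = -38 - 65*(-4 - 65/68)/68 = -38 - 65/68*(-337/68) = -38 + 21905/4624 = -153807/4624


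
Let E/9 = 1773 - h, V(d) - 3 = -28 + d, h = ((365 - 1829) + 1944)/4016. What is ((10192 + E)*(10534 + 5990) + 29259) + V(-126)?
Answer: 108456449704/251 ≈ 4.3210e+8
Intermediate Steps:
h = 30/251 (h = (-1464 + 1944)*(1/4016) = 480*(1/4016) = 30/251 ≈ 0.11952)
V(d) = -25 + d (V(d) = 3 + (-28 + d) = -25 + d)
E = 4004937/251 (E = 9*(1773 - 1*30/251) = 9*(1773 - 30/251) = 9*(444993/251) = 4004937/251 ≈ 15956.)
((10192 + E)*(10534 + 5990) + 29259) + V(-126) = ((10192 + 4004937/251)*(10534 + 5990) + 29259) + (-25 - 126) = ((6563129/251)*16524 + 29259) - 151 = (108449143596/251 + 29259) - 151 = 108456487605/251 - 151 = 108456449704/251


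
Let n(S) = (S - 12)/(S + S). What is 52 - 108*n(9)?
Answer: 70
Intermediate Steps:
n(S) = (-12 + S)/(2*S) (n(S) = (-12 + S)/((2*S)) = (-12 + S)*(1/(2*S)) = (-12 + S)/(2*S))
52 - 108*n(9) = 52 - 54*(-12 + 9)/9 = 52 - 54*(-3)/9 = 52 - 108*(-1/6) = 52 + 18 = 70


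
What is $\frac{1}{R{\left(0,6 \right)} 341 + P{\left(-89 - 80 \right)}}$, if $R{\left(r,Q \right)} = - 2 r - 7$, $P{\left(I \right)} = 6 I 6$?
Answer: $- \frac{1}{8471} \approx -0.00011805$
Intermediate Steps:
$P{\left(I \right)} = 36 I$
$R{\left(r,Q \right)} = -7 - 2 r$
$\frac{1}{R{\left(0,6 \right)} 341 + P{\left(-89 - 80 \right)}} = \frac{1}{\left(-7 - 0\right) 341 + 36 \left(-89 - 80\right)} = \frac{1}{\left(-7 + 0\right) 341 + 36 \left(-169\right)} = \frac{1}{\left(-7\right) 341 - 6084} = \frac{1}{-2387 - 6084} = \frac{1}{-8471} = - \frac{1}{8471}$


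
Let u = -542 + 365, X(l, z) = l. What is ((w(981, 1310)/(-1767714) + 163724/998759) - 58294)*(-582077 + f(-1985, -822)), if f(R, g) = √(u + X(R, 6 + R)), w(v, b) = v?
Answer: 19968917886918822248433/588506755642 - 34306316667586629*I*√2162/588506755642 ≈ 3.3931e+10 - 2.7105e+6*I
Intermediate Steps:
u = -177
f(R, g) = √(-177 + R)
((w(981, 1310)/(-1767714) + 163724/998759) - 58294)*(-582077 + f(-1985, -822)) = ((981/(-1767714) + 163724/998759) - 58294)*(-582077 + √(-177 - 1985)) = ((981*(-1/1767714) + 163724*(1/998759)) - 58294)*(-582077 + √(-2162)) = ((-327/589238 + 163724/998759) - 58294)*(-582077 + I*√2162) = (96145808119/588506755642 - 58294)*(-582077 + I*√2162) = -34306316667586629*(-582077 + I*√2162)/588506755642 = 19968917886918822248433/588506755642 - 34306316667586629*I*√2162/588506755642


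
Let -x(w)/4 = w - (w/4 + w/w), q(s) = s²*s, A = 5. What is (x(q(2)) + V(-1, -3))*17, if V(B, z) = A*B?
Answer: -425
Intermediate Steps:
V(B, z) = 5*B
q(s) = s³
x(w) = 4 - 3*w (x(w) = -4*(w - (w/4 + w/w)) = -4*(w - (w*(¼) + 1)) = -4*(w - (w/4 + 1)) = -4*(w - (1 + w/4)) = -4*(w + (-1 - w/4)) = -4*(-1 + 3*w/4) = 4 - 3*w)
(x(q(2)) + V(-1, -3))*17 = ((4 - 3*2³) + 5*(-1))*17 = ((4 - 3*8) - 5)*17 = ((4 - 24) - 5)*17 = (-20 - 5)*17 = -25*17 = -425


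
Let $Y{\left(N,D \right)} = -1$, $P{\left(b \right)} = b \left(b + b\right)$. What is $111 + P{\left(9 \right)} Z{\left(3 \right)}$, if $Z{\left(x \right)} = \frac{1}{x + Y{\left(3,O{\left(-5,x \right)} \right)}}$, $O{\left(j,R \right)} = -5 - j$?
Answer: $192$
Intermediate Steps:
$P{\left(b \right)} = 2 b^{2}$ ($P{\left(b \right)} = b 2 b = 2 b^{2}$)
$Z{\left(x \right)} = \frac{1}{-1 + x}$ ($Z{\left(x \right)} = \frac{1}{x - 1} = \frac{1}{-1 + x}$)
$111 + P{\left(9 \right)} Z{\left(3 \right)} = 111 + \frac{2 \cdot 9^{2}}{-1 + 3} = 111 + \frac{2 \cdot 81}{2} = 111 + 162 \cdot \frac{1}{2} = 111 + 81 = 192$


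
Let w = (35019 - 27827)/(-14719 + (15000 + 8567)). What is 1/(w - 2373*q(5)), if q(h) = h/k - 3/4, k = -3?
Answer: 2212/12687065 ≈ 0.00017435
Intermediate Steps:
q(h) = -3/4 - h/3 (q(h) = h/(-3) - 3/4 = h*(-1/3) - 3*1/4 = -h/3 - 3/4 = -3/4 - h/3)
w = 899/1106 (w = 7192/(-14719 + 23567) = 7192/8848 = 7192*(1/8848) = 899/1106 ≈ 0.81284)
1/(w - 2373*q(5)) = 1/(899/1106 - 2373*(-3/4 - 1/3*5)) = 1/(899/1106 - 2373*(-3/4 - 5/3)) = 1/(899/1106 - 2373*(-29/12)) = 1/(899/1106 + 22939/4) = 1/(12687065/2212) = 2212/12687065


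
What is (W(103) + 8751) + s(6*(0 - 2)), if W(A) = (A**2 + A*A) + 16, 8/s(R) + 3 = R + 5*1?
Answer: 149921/5 ≈ 29984.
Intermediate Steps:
s(R) = 8/(2 + R) (s(R) = 8/(-3 + (R + 5*1)) = 8/(-3 + (R + 5)) = 8/(-3 + (5 + R)) = 8/(2 + R))
W(A) = 16 + 2*A**2 (W(A) = (A**2 + A**2) + 16 = 2*A**2 + 16 = 16 + 2*A**2)
(W(103) + 8751) + s(6*(0 - 2)) = ((16 + 2*103**2) + 8751) + 8/(2 + 6*(0 - 2)) = ((16 + 2*10609) + 8751) + 8/(2 + 6*(-2)) = ((16 + 21218) + 8751) + 8/(2 - 12) = (21234 + 8751) + 8/(-10) = 29985 + 8*(-1/10) = 29985 - 4/5 = 149921/5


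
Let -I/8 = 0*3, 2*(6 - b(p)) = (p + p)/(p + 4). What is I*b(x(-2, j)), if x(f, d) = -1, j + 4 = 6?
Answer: 0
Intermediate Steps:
j = 2 (j = -4 + 6 = 2)
b(p) = 6 - p/(4 + p) (b(p) = 6 - (p + p)/(2*(p + 4)) = 6 - 2*p/(2*(4 + p)) = 6 - p/(4 + p))
I = 0 (I = -0*3 = -8*0 = 0)
I*b(x(-2, j)) = 0*((24 + 5*(-1))/(4 - 1)) = 0*((24 - 5)/3) = 0*((⅓)*19) = 0*(19/3) = 0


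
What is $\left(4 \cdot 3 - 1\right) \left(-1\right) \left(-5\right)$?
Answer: $55$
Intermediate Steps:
$\left(4 \cdot 3 - 1\right) \left(-1\right) \left(-5\right) = \left(12 - 1\right) \left(-1\right) \left(-5\right) = 11 \left(-1\right) \left(-5\right) = \left(-11\right) \left(-5\right) = 55$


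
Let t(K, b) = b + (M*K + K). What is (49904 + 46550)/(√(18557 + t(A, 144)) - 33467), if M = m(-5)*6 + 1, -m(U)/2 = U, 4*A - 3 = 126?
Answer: -6456052036/2240038777 - 96454*√82802/2240038777 ≈ -2.8945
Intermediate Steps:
A = 129/4 (A = ¾ + (¼)*126 = ¾ + 63/2 = 129/4 ≈ 32.250)
m(U) = -2*U
M = 61 (M = -2*(-5)*6 + 1 = 10*6 + 1 = 60 + 1 = 61)
t(K, b) = b + 62*K (t(K, b) = b + (61*K + K) = b + 62*K)
(49904 + 46550)/(√(18557 + t(A, 144)) - 33467) = (49904 + 46550)/(√(18557 + (144 + 62*(129/4))) - 33467) = 96454/(√(18557 + (144 + 3999/2)) - 33467) = 96454/(√(18557 + 4287/2) - 33467) = 96454/(√(41401/2) - 33467) = 96454/(√82802/2 - 33467) = 96454/(-33467 + √82802/2)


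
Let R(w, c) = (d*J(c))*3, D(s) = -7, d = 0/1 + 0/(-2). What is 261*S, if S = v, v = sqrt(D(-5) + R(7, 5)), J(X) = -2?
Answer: 261*I*sqrt(7) ≈ 690.54*I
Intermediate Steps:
d = 0 (d = 0*1 + 0*(-1/2) = 0 + 0 = 0)
R(w, c) = 0 (R(w, c) = (0*(-2))*3 = 0*3 = 0)
v = I*sqrt(7) (v = sqrt(-7 + 0) = sqrt(-7) = I*sqrt(7) ≈ 2.6458*I)
S = I*sqrt(7) ≈ 2.6458*I
261*S = 261*(I*sqrt(7)) = 261*I*sqrt(7)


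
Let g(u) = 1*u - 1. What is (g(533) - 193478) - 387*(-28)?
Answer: -182110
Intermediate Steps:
g(u) = -1 + u (g(u) = u - 1 = -1 + u)
(g(533) - 193478) - 387*(-28) = ((-1 + 533) - 193478) - 387*(-28) = (532 - 193478) + 10836 = -192946 + 10836 = -182110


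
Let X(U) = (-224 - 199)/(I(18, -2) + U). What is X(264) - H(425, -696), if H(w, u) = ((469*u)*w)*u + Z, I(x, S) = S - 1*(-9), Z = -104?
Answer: -26166735375439/271 ≈ -9.6556e+10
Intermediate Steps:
I(x, S) = 9 + S (I(x, S) = S + 9 = 9 + S)
X(U) = -423/(7 + U) (X(U) = (-224 - 199)/((9 - 2) + U) = -423/(7 + U))
H(w, u) = -104 + 469*w*u² (H(w, u) = ((469*u)*w)*u - 104 = (469*u*w)*u - 104 = 469*w*u² - 104 = -104 + 469*w*u²)
X(264) - H(425, -696) = -423/(7 + 264) - (-104 + 469*425*(-696)²) = -423/271 - (-104 + 469*425*484416) = -423*1/271 - (-104 + 96556219200) = -423/271 - 1*96556219096 = -423/271 - 96556219096 = -26166735375439/271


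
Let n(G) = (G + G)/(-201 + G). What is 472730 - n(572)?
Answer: 175381686/371 ≈ 4.7273e+5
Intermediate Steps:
n(G) = 2*G/(-201 + G) (n(G) = (2*G)/(-201 + G) = 2*G/(-201 + G))
472730 - n(572) = 472730 - 2*572/(-201 + 572) = 472730 - 2*572/371 = 472730 - 1*1144/371 = 472730 - 1144/371 = 175381686/371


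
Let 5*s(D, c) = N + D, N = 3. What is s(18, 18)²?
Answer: 441/25 ≈ 17.640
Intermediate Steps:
s(D, c) = ⅗ + D/5 (s(D, c) = (3 + D)/5 = ⅗ + D/5)
s(18, 18)² = (⅗ + (⅕)*18)² = (⅗ + 18/5)² = (21/5)² = 441/25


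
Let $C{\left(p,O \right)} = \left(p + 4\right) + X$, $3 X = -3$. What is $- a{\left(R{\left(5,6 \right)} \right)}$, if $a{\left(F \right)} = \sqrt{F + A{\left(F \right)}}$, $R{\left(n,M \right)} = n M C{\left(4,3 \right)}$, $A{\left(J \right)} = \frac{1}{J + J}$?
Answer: $- \frac{\sqrt{9261105}}{210} \approx -14.491$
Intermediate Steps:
$A{\left(J \right)} = \frac{1}{2 J}$
$X = -1$ ($X = \frac{1}{3} \left(-3\right) = -1$)
$C{\left(p,O \right)} = 3 + p$ ($C{\left(p,O \right)} = \left(p + 4\right) - 1 = \left(4 + p\right) - 1 = 3 + p$)
$R{\left(n,M \right)} = 7 M n$ ($R{\left(n,M \right)} = n M \left(3 + 4\right) = M n 7 = 7 M n$)
$a{\left(F \right)} = \sqrt{F + \frac{1}{2 F}}$
$- a{\left(R{\left(5,6 \right)} \right)} = - \frac{\sqrt{\frac{2}{7 \cdot 6 \cdot 5} + 4 \cdot 7 \cdot 6 \cdot 5}}{2} = - \frac{\sqrt{\frac{2}{210} + 4 \cdot 210}}{2} = - \frac{\sqrt{2 \cdot \frac{1}{210} + 840}}{2} = - \frac{\sqrt{\frac{1}{105} + 840}}{2} = - \frac{\sqrt{\frac{88201}{105}}}{2} = - \frac{\frac{1}{105} \sqrt{9261105}}{2} = - \frac{\sqrt{9261105}}{210}$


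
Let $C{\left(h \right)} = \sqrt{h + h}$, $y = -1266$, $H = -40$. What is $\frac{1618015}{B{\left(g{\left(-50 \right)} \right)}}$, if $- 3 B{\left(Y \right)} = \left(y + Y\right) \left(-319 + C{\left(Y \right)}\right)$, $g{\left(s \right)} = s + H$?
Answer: $- \frac{73735255}{6582476} - \frac{693435 i \sqrt{5}}{3291238} \approx -11.202 - 0.47112 i$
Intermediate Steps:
$C{\left(h \right)} = \sqrt{2} \sqrt{h}$ ($C{\left(h \right)} = \sqrt{2 h} = \sqrt{2} \sqrt{h}$)
$g{\left(s \right)} = -40 + s$ ($g{\left(s \right)} = s - 40 = -40 + s$)
$B{\left(Y \right)} = - \frac{\left(-1266 + Y\right) \left(-319 + \sqrt{2} \sqrt{Y}\right)}{3}$
$\frac{1618015}{B{\left(g{\left(-50 \right)} \right)}} = \frac{1618015}{-134618 + \frac{319 \left(-40 - 50\right)}{3} + 422 \sqrt{2} \sqrt{-40 - 50} - \frac{\sqrt{2} \left(-40 - 50\right)^{\frac{3}{2}}}{3}} = \frac{1618015}{-134618 + \frac{319}{3} \left(-90\right) + 422 \sqrt{2} \sqrt{-90} - \frac{\sqrt{2} \left(-90\right)^{\frac{3}{2}}}{3}} = \frac{1618015}{-134618 - 9570 + 422 \sqrt{2} \cdot 3 i \sqrt{10} - \frac{\sqrt{2} \left(- 270 i \sqrt{10}\right)}{3}} = \frac{1618015}{-134618 - 9570 + 2532 i \sqrt{5} + 180 i \sqrt{5}} = \frac{1618015}{-144188 + 2712 i \sqrt{5}}$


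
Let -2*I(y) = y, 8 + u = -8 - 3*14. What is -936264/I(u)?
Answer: -936264/29 ≈ -32285.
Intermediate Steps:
u = -58 (u = -8 + (-8 - 3*14) = -8 + (-8 - 42) = -8 - 50 = -58)
I(y) = -y/2
-936264/I(u) = -936264/((-½*(-58))) = -936264/29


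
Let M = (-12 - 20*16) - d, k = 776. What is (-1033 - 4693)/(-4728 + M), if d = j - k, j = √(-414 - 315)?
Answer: 2725576/2039265 - 5726*I/679755 ≈ 1.3365 - 0.0084236*I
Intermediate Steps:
j = 27*I (j = √(-729) = 27*I ≈ 27.0*I)
d = -776 + 27*I (d = 27*I - 1*776 = 27*I - 776 = -776 + 27*I ≈ -776.0 + 27.0*I)
M = 444 - 27*I (M = (-12 - 20*16) - (-776 + 27*I) = (-12 - 320) + (776 - 27*I) = -332 + (776 - 27*I) = 444 - 27*I ≈ 444.0 - 27.0*I)
(-1033 - 4693)/(-4728 + M) = (-1033 - 4693)/(-4728 + (444 - 27*I)) = -5726*(-4284 + 27*I)/18353385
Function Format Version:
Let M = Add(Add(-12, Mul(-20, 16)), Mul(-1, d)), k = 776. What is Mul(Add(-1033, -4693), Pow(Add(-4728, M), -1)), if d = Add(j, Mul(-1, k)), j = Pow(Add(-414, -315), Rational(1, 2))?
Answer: Add(Rational(2725576, 2039265), Mul(Rational(-5726, 679755), I)) ≈ Add(1.3365, Mul(-0.0084236, I))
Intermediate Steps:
j = Mul(27, I) (j = Pow(-729, Rational(1, 2)) = Mul(27, I) ≈ Mul(27.000, I))
d = Add(-776, Mul(27, I)) (d = Add(Mul(27, I), Mul(-1, 776)) = Add(Mul(27, I), -776) = Add(-776, Mul(27, I)) ≈ Add(-776.00, Mul(27.000, I)))
M = Add(444, Mul(-27, I)) (M = Add(Add(-12, Mul(-20, 16)), Mul(-1, Add(-776, Mul(27, I)))) = Add(Add(-12, -320), Add(776, Mul(-27, I))) = Add(-332, Add(776, Mul(-27, I))) = Add(444, Mul(-27, I)) ≈ Add(444.00, Mul(-27.000, I)))
Mul(Add(-1033, -4693), Pow(Add(-4728, M), -1)) = Mul(Add(-1033, -4693), Pow(Add(-4728, Add(444, Mul(-27, I))), -1)) = Mul(-5726, Pow(Add(-4284, Mul(-27, I)), -1)) = Mul(-5726, Mul(Rational(1, 18353385), Add(-4284, Mul(27, I)))) = Mul(Rational(-5726, 18353385), Add(-4284, Mul(27, I)))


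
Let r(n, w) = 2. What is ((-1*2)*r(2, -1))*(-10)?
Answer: 40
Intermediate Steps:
((-1*2)*r(2, -1))*(-10) = (-1*2*2)*(-10) = -2*2*(-10) = -4*(-10) = 40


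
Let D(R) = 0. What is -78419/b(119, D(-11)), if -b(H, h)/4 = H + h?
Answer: 78419/476 ≈ 164.75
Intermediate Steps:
b(H, h) = -4*H - 4*h (b(H, h) = -4*(H + h) = -4*H - 4*h)
-78419/b(119, D(-11)) = -78419/(-4*119 - 4*0) = -78419/(-476 + 0) = -78419/(-476) = -78419*(-1/476) = 78419/476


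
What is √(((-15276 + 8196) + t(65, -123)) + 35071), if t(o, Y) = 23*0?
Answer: √27991 ≈ 167.31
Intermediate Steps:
t(o, Y) = 0
√(((-15276 + 8196) + t(65, -123)) + 35071) = √(((-15276 + 8196) + 0) + 35071) = √((-7080 + 0) + 35071) = √(-7080 + 35071) = √27991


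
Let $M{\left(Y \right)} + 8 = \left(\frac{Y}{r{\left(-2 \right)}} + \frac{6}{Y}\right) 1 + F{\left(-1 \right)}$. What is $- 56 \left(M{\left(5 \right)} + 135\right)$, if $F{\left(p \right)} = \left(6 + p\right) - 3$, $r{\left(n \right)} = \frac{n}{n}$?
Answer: $- \frac{37856}{5} \approx -7571.2$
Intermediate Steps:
$r{\left(n \right)} = 1$
$F{\left(p \right)} = 3 + p$
$M{\left(Y \right)} = -6 + Y + \frac{6}{Y}$ ($M{\left(Y \right)} = -8 + \left(\left(\frac{Y}{1} + \frac{6}{Y}\right) 1 + \left(3 - 1\right)\right) = -8 + \left(\left(Y 1 + \frac{6}{Y}\right) 1 + 2\right) = -8 + \left(\left(Y + \frac{6}{Y}\right) 1 + 2\right) = -8 + \left(\left(Y + \frac{6}{Y}\right) + 2\right) = -8 + \left(2 + Y + \frac{6}{Y}\right) = -6 + Y + \frac{6}{Y}$)
$- 56 \left(M{\left(5 \right)} + 135\right) = - 56 \left(\left(-6 + 5 + \frac{6}{5}\right) + 135\right) = - 56 \left(\frac{1}{5} + 135\right) = \left(-56\right) \frac{676}{5} = - \frac{37856}{5}$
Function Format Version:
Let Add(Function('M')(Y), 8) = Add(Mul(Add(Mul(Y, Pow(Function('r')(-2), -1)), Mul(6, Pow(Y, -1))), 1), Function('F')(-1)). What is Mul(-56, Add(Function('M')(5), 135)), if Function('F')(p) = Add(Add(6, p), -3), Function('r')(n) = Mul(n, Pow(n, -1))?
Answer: Rational(-37856, 5) ≈ -7571.2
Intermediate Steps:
Function('r')(n) = 1
Function('F')(p) = Add(3, p)
Function('M')(Y) = Add(-6, Y, Mul(6, Pow(Y, -1))) (Function('M')(Y) = Add(-8, Add(Mul(Add(Mul(Y, Pow(1, -1)), Mul(6, Pow(Y, -1))), 1), Add(3, -1))) = Add(-8, Add(Mul(Add(Mul(Y, 1), Mul(6, Pow(Y, -1))), 1), 2)) = Add(-8, Add(Mul(Add(Y, Mul(6, Pow(Y, -1))), 1), 2)) = Add(-8, Add(Add(Y, Mul(6, Pow(Y, -1))), 2)) = Add(-8, Add(2, Y, Mul(6, Pow(Y, -1)))) = Add(-6, Y, Mul(6, Pow(Y, -1))))
Mul(-56, Add(Function('M')(5), 135)) = Mul(-56, Add(Add(-6, 5, Mul(6, Pow(5, -1))), 135)) = Mul(-56, Add(Add(-6, 5, Mul(6, Rational(1, 5))), 135)) = Mul(-56, Add(Add(-6, 5, Rational(6, 5)), 135)) = Mul(-56, Add(Rational(1, 5), 135)) = Mul(-56, Rational(676, 5)) = Rational(-37856, 5)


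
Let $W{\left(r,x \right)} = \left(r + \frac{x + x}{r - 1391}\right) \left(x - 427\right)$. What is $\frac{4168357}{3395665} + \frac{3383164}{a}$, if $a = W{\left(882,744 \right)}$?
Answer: $\frac{643868525095559}{48164672644725} \approx 13.368$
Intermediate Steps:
$W{\left(r,x \right)} = \left(-427 + x\right) \left(r + \frac{2 x}{-1391 + r}\right)$ ($W{\left(r,x \right)} = \left(r + \frac{2 x}{-1391 + r}\right) \left(-427 + x\right) = \left(-427 + x\right) \left(r + \frac{2 x}{-1391 + r}\right)$)
$a = \frac{141841650}{509}$ ($a = \frac{\left(-854\right) 744 - 427 \cdot 882^{2} + 2 \cdot 744^{2} + 593957 \cdot 882 + 744 \cdot 882^{2} - 1226862 \cdot 744}{-1391 + 882} = \frac{-635376 - 332173548 + 2 \cdot 553536 + 523870074 + 744 \cdot 777924 - 912785328}{-509} = - \frac{-635376 - 332173548 + 1107072 + 523870074 + 578775456 - 912785328}{509} = \left(- \frac{1}{509}\right) \left(-141841650\right) = \frac{141841650}{509} \approx 2.7867 \cdot 10^{5}$)
$\frac{4168357}{3395665} + \frac{3383164}{a} = \frac{4168357}{3395665} + \frac{3383164}{\frac{141841650}{509}} = 4168357 \cdot \frac{1}{3395665} + 3383164 \cdot \frac{509}{141841650} = \frac{4168357}{3395665} + \frac{861015238}{70920825} = \frac{643868525095559}{48164672644725}$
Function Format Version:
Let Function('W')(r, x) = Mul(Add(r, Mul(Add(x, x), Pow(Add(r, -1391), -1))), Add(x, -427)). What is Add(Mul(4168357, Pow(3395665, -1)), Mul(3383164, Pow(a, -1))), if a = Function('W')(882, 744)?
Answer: Rational(643868525095559, 48164672644725) ≈ 13.368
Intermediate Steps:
Function('W')(r, x) = Mul(Add(-427, x), Add(r, Mul(2, x, Pow(Add(-1391, r), -1)))) (Function('W')(r, x) = Mul(Add(r, Mul(Mul(2, x), Pow(Add(-1391, r), -1))), Add(-427, x)) = Mul(Add(r, Mul(2, x, Pow(Add(-1391, r), -1))), Add(-427, x)) = Mul(Add(-427, x), Add(r, Mul(2, x, Pow(Add(-1391, r), -1)))))
a = Rational(141841650, 509) (a = Mul(Pow(Add(-1391, 882), -1), Add(Mul(-854, 744), Mul(-427, Pow(882, 2)), Mul(2, Pow(744, 2)), Mul(593957, 882), Mul(744, Pow(882, 2)), Mul(-1391, 882, 744))) = Mul(Pow(-509, -1), Add(-635376, Mul(-427, 777924), Mul(2, 553536), 523870074, Mul(744, 777924), -912785328)) = Mul(Rational(-1, 509), Add(-635376, -332173548, 1107072, 523870074, 578775456, -912785328)) = Mul(Rational(-1, 509), -141841650) = Rational(141841650, 509) ≈ 2.7867e+5)
Add(Mul(4168357, Pow(3395665, -1)), Mul(3383164, Pow(a, -1))) = Add(Mul(4168357, Pow(3395665, -1)), Mul(3383164, Pow(Rational(141841650, 509), -1))) = Add(Mul(4168357, Rational(1, 3395665)), Mul(3383164, Rational(509, 141841650))) = Add(Rational(4168357, 3395665), Rational(861015238, 70920825)) = Rational(643868525095559, 48164672644725)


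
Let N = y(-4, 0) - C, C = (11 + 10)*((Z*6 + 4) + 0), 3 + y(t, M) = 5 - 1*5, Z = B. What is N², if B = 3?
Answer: 216225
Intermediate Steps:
Z = 3
y(t, M) = -3 (y(t, M) = -3 + (5 - 1*5) = -3 + (5 - 5) = -3 + 0 = -3)
C = 462 (C = (11 + 10)*((3*6 + 4) + 0) = 21*((18 + 4) + 0) = 21*(22 + 0) = 21*22 = 462)
N = -465 (N = -3 - 1*462 = -3 - 462 = -465)
N² = (-465)² = 216225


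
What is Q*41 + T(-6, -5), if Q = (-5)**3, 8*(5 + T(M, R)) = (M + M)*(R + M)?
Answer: -10227/2 ≈ -5113.5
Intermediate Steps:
T(M, R) = -5 + M*(M + R)/4 (T(M, R) = -5 + ((M + M)*(R + M))/8 = -5 + ((2*M)*(M + R))/8 = -5 + (2*M*(M + R))/8 = -5 + M*(M + R)/4)
Q = -125
Q*41 + T(-6, -5) = -125*41 + (-5 + (1/4)*(-6)**2 + (1/4)*(-6)*(-5)) = -5125 + (-5 + (1/4)*36 + 15/2) = -5125 + (-5 + 9 + 15/2) = -5125 + 23/2 = -10227/2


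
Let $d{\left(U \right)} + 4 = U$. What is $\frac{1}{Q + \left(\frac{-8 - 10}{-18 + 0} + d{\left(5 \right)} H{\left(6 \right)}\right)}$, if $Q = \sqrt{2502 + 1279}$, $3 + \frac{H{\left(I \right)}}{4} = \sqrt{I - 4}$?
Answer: $\frac{1}{-11 + \sqrt{3781} + 4 \sqrt{2}} \approx 0.01781$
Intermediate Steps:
$H{\left(I \right)} = -12 + 4 \sqrt{-4 + I}$ ($H{\left(I \right)} = -12 + 4 \sqrt{I - 4} = -12 + 4 \sqrt{-4 + I}$)
$d{\left(U \right)} = -4 + U$
$Q = \sqrt{3781} \approx 61.49$
$\frac{1}{Q + \left(\frac{-8 - 10}{-18 + 0} + d{\left(5 \right)} H{\left(6 \right)}\right)} = \frac{1}{\sqrt{3781} + \left(\frac{-8 - 10}{-18 + 0} + \left(-4 + 5\right) \left(-12 + 4 \sqrt{-4 + 6}\right)\right)} = \frac{1}{\sqrt{3781} + \left(- \frac{18}{-18} + 1 \left(-12 + 4 \sqrt{2}\right)\right)} = \frac{1}{\sqrt{3781} - \left(11 - 4 \sqrt{2}\right)} = \frac{1}{-11 + \sqrt{3781} + 4 \sqrt{2}}$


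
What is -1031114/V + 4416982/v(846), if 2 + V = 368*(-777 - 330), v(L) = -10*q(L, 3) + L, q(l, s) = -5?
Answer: 450076292835/91252672 ≈ 4932.2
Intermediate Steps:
v(L) = 50 + L (v(L) = -10*(-5) + L = 50 + L)
V = -407378 (V = -2 + 368*(-777 - 330) = -2 + 368*(-1107) = -2 - 407376 = -407378)
-1031114/V + 4416982/v(846) = -1031114/(-407378) + 4416982/(50 + 846) = -1031114*(-1/407378) + 4416982/896 = 515557/203689 + 4416982*(1/896) = 515557/203689 + 2208491/448 = 450076292835/91252672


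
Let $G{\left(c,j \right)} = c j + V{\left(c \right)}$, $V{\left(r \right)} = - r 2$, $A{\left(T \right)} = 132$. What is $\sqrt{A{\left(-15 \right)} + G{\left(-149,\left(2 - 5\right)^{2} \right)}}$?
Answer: $i \sqrt{911} \approx 30.183 i$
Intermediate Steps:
$V{\left(r \right)} = - 2 r$
$G{\left(c,j \right)} = - 2 c + c j$ ($G{\left(c,j \right)} = c j - 2 c = - 2 c + c j$)
$\sqrt{A{\left(-15 \right)} + G{\left(-149,\left(2 - 5\right)^{2} \right)}} = \sqrt{132 - 149 \left(-2 + \left(2 - 5\right)^{2}\right)} = \sqrt{132 - 149 \left(-2 + \left(-3\right)^{2}\right)} = \sqrt{132 - 149 \left(-2 + 9\right)} = \sqrt{132 - 1043} = \sqrt{-911} = i \sqrt{911}$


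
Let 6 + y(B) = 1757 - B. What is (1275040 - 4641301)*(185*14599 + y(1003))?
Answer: -9094166165943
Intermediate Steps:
y(B) = 1751 - B (y(B) = -6 + (1757 - B) = 1751 - B)
(1275040 - 4641301)*(185*14599 + y(1003)) = (1275040 - 4641301)*(185*14599 + (1751 - 1*1003)) = -3366261*(2700815 + (1751 - 1003)) = -3366261*(2700815 + 748) = -3366261*2701563 = -9094166165943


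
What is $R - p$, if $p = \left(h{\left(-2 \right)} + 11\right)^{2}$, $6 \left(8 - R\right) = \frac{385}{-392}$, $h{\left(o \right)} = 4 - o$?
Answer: $- \frac{94361}{336} \approx -280.84$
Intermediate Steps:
$R = \frac{2743}{336}$ ($R = 8 - \frac{385 \frac{1}{-392}}{6} = 8 - \frac{385 \left(- \frac{1}{392}\right)}{6} = 8 - - \frac{55}{336} = 8 + \frac{55}{336} = \frac{2743}{336} \approx 8.1637$)
$p = 289$ ($p = \left(\left(4 - -2\right) + 11\right)^{2} = \left(\left(4 + 2\right) + 11\right)^{2} = \left(6 + 11\right)^{2} = 17^{2} = 289$)
$R - p = \frac{2743}{336} - 289 = - \frac{94361}{336}$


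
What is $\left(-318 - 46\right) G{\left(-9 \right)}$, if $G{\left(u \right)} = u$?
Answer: $3276$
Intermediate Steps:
$\left(-318 - 46\right) G{\left(-9 \right)} = \left(-318 - 46\right) \left(-9\right) = \left(-364\right) \left(-9\right) = 3276$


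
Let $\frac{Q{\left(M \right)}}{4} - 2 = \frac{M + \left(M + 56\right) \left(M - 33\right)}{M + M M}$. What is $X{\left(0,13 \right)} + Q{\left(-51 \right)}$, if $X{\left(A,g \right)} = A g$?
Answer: $\frac{3086}{425} \approx 7.2612$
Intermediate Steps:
$Q{\left(M \right)} = 8 + \frac{4 \left(M + \left(-33 + M\right) \left(56 + M\right)\right)}{M + M^{2}}$ ($Q{\left(M \right)} = 8 + 4 \frac{M + \left(M + 56\right) \left(M - 33\right)}{M + M M} = 8 + 4 \frac{M + \left(56 + M\right) \left(-33 + M\right)}{M + M^{2}} = 8 + 4 \frac{M + \left(-33 + M\right) \left(56 + M\right)}{M + M^{2}} = 8 + \frac{4 \left(M + \left(-33 + M\right) \left(56 + M\right)\right)}{M + M^{2}}$)
$X{\left(0,13 \right)} + Q{\left(-51 \right)} = 0 \cdot 13 + \frac{4 \left(-1848 + 3 \left(-51\right)^{2} + 26 \left(-51\right)\right)}{\left(-51\right) \left(1 - 51\right)} = 0 + 4 \left(- \frac{1}{51}\right) \frac{1}{-50} \left(-1848 + 3 \cdot 2601 - 1326\right) = 0 + 4 \left(- \frac{1}{51}\right) \left(- \frac{1}{50}\right) \left(-1848 + 7803 - 1326\right) = 0 + 4 \left(- \frac{1}{51}\right) \left(- \frac{1}{50}\right) 4629 = 0 + \frac{3086}{425} = \frac{3086}{425}$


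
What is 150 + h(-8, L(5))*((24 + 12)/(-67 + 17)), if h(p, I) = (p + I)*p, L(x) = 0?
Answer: 2598/25 ≈ 103.92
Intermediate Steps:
h(p, I) = p*(I + p) (h(p, I) = (I + p)*p = p*(I + p))
150 + h(-8, L(5))*((24 + 12)/(-67 + 17)) = 150 + (-8*(0 - 8))*((24 + 12)/(-67 + 17)) = 150 + (-8*(-8))*(36/(-50)) = 150 + 64*(36*(-1/50)) = 150 + 64*(-18/25) = 150 - 1152/25 = 2598/25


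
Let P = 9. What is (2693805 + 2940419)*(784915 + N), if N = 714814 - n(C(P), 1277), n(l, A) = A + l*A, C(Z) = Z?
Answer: 8377860084816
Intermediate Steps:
n(l, A) = A + A*l
N = 702044 (N = 714814 - 1277*(1 + 9) = 714814 - 1277*10 = 714814 - 1*12770 = 714814 - 12770 = 702044)
(2693805 + 2940419)*(784915 + N) = (2693805 + 2940419)*(784915 + 702044) = 5634224*1486959 = 8377860084816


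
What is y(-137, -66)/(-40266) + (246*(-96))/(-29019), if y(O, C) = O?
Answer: 318299153/389493018 ≈ 0.81721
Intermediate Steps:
y(-137, -66)/(-40266) + (246*(-96))/(-29019) = -137/(-40266) + (246*(-96))/(-29019) = -137*(-1/40266) - 23616*(-1/29019) = 137/40266 + 7872/9673 = 318299153/389493018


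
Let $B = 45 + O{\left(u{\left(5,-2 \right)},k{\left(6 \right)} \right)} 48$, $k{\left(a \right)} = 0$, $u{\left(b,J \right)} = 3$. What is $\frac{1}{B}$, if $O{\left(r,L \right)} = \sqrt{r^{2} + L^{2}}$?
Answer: $\frac{1}{189} \approx 0.005291$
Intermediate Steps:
$O{\left(r,L \right)} = \sqrt{L^{2} + r^{2}}$
$B = 189$ ($B = 45 + \sqrt{0^{2} + 3^{2}} \cdot 48 = 45 + \sqrt{0 + 9} \cdot 48 = 45 + \sqrt{9} \cdot 48 = 45 + 3 \cdot 48 = 45 + 144 = 189$)
$\frac{1}{B} = \frac{1}{189}$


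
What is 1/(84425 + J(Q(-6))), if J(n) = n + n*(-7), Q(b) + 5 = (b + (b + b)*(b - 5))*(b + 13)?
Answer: 1/79163 ≈ 1.2632e-5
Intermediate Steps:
Q(b) = -5 + (13 + b)*(b + 2*b*(-5 + b)) (Q(b) = -5 + (b + (b + b)*(b - 5))*(b + 13) = -5 + (b + (2*b)*(-5 + b))*(13 + b) = -5 + (b + 2*b*(-5 + b))*(13 + b) = -5 + (13 + b)*(b + 2*b*(-5 + b)))
J(n) = -6*n (J(n) = n - 7*n = -6*n)
1/(84425 + J(Q(-6))) = 1/(84425 - 6*(-5 - 117*(-6) + 2*(-6)**3 + 17*(-6)**2)) = 1/(84425 - 6*(-5 + 702 + 2*(-216) + 17*36)) = 1/(84425 - 6*(-5 + 702 - 432 + 612)) = 1/(84425 - 6*877) = 1/(84425 - 5262) = 1/79163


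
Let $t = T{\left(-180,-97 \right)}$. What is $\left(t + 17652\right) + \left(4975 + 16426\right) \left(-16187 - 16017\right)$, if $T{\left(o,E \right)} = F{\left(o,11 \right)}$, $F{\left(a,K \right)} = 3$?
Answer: $-689180149$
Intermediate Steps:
$T{\left(o,E \right)} = 3$
$t = 3$
$\left(t + 17652\right) + \left(4975 + 16426\right) \left(-16187 - 16017\right) = \left(3 + 17652\right) + \left(4975 + 16426\right) \left(-16187 - 16017\right) = 17655 + 21401 \left(-32204\right) = 17655 - 689197804 = -689180149$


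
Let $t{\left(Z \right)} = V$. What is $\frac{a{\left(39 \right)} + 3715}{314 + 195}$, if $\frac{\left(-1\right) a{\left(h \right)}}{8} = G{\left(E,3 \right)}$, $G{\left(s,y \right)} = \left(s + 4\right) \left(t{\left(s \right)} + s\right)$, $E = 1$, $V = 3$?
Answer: $\frac{3555}{509} \approx 6.9843$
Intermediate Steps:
$t{\left(Z \right)} = 3$
$G{\left(s,y \right)} = \left(3 + s\right) \left(4 + s\right)$ ($G{\left(s,y \right)} = \left(s + 4\right) \left(3 + s\right) = \left(4 + s\right) \left(3 + s\right) = \left(3 + s\right) \left(4 + s\right)$)
$a{\left(h \right)} = -160$ ($a{\left(h \right)} = - 8 \left(12 + 1^{2} + 7 \cdot 1\right) = - 8 \left(12 + 1 + 7\right) = \left(-8\right) 20 = -160$)
$\frac{a{\left(39 \right)} + 3715}{314 + 195} = \frac{-160 + 3715}{314 + 195} = \frac{3555}{509}$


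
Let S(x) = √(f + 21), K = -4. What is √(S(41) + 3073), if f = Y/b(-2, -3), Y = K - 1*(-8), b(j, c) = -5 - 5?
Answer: √(76825 + 5*√515)/5 ≈ 55.476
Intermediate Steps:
b(j, c) = -10
Y = 4 (Y = -4 - 1*(-8) = -4 + 8 = 4)
f = -⅖ (f = 4/(-10) = 4*(-⅒) = -⅖ ≈ -0.40000)
S(x) = √515/5 (S(x) = √(-⅖ + 21) = √(103/5) = √515/5)
√(S(41) + 3073) = √(√515/5 + 3073) = √(3073 + √515/5)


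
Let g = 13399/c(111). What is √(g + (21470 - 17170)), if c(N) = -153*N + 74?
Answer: √1229204844609/16909 ≈ 65.568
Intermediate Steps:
c(N) = 74 - 153*N
g = -13399/16909 (g = 13399/(74 - 153*111) = 13399/(74 - 16983) = 13399/(-16909) = 13399*(-1/16909) = -13399/16909 ≈ -0.79242)
√(g + (21470 - 17170)) = √(-13399/16909 + (21470 - 17170)) = √(-13399/16909 + 4300) = √(72695301/16909) = √1229204844609/16909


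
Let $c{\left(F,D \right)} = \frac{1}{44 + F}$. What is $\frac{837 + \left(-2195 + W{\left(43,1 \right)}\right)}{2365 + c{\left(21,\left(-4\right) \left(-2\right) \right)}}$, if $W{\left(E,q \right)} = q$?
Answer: $- \frac{88205}{153726} \approx -0.57378$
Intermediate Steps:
$\frac{837 + \left(-2195 + W{\left(43,1 \right)}\right)}{2365 + c{\left(21,\left(-4\right) \left(-2\right) \right)}} = \frac{837 + \left(-2195 + 1\right)}{2365 + \frac{1}{44 + 21}} = \frac{837 - 2194}{2365 + \frac{1}{65}} = - \frac{1357}{2365 + \frac{1}{65}} = - \frac{1357}{\frac{153726}{65}} = \left(-1357\right) \frac{65}{153726} = - \frac{88205}{153726}$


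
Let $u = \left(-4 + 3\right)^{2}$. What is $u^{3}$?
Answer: $1$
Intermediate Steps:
$u = 1$ ($u = \left(-1\right)^{2} = 1$)
$u^{3} = 1^{3} = 1$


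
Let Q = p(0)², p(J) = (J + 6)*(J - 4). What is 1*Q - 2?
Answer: 574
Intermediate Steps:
p(J) = (-4 + J)*(6 + J) (p(J) = (6 + J)*(-4 + J) = (-4 + J)*(6 + J))
Q = 576 (Q = (-24 + 0² + 2*0)² = (-24 + 0 + 0)² = (-24)² = 576)
1*Q - 2 = 1*576 - 2 = 576 - 2 = 574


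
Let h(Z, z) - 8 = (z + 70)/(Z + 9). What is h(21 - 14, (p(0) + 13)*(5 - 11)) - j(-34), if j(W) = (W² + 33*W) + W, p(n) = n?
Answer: 15/2 ≈ 7.5000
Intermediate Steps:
h(Z, z) = 8 + (70 + z)/(9 + Z) (h(Z, z) = 8 + (z + 70)/(Z + 9) = 8 + (70 + z)/(9 + Z))
j(W) = W² + 34*W
h(21 - 14, (p(0) + 13)*(5 - 11)) - j(-34) = (142 + (0 + 13)*(5 - 11) + 8*(21 - 14))/(9 + (21 - 14)) - (-34)*(34 - 34) = (142 + 13*(-6) + 8*7)/(9 + 7) - (-34)*0 = (142 - 78 + 56)/16 - 1*0 = (1/16)*120 + 0 = 15/2 + 0 = 15/2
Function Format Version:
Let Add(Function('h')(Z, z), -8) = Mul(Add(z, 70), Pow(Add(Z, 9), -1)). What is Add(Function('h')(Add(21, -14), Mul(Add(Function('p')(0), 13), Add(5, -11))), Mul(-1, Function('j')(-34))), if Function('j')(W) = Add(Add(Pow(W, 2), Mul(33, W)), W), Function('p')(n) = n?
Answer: Rational(15, 2) ≈ 7.5000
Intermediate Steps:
Function('h')(Z, z) = Add(8, Mul(Pow(Add(9, Z), -1), Add(70, z))) (Function('h')(Z, z) = Add(8, Mul(Add(z, 70), Pow(Add(Z, 9), -1))) = Add(8, Mul(Add(70, z), Pow(Add(9, Z), -1))) = Add(8, Mul(Pow(Add(9, Z), -1), Add(70, z))))
Function('j')(W) = Add(Pow(W, 2), Mul(34, W))
Add(Function('h')(Add(21, -14), Mul(Add(Function('p')(0), 13), Add(5, -11))), Mul(-1, Function('j')(-34))) = Add(Mul(Pow(Add(9, Add(21, -14)), -1), Add(142, Mul(Add(0, 13), Add(5, -11)), Mul(8, Add(21, -14)))), Mul(-1, Mul(-34, Add(34, -34)))) = Add(Mul(Pow(Add(9, 7), -1), Add(142, Mul(13, -6), Mul(8, 7))), Mul(-1, Mul(-34, 0))) = Add(Mul(Pow(16, -1), Add(142, -78, 56)), Mul(-1, 0)) = Add(Mul(Rational(1, 16), 120), 0) = Add(Rational(15, 2), 0) = Rational(15, 2)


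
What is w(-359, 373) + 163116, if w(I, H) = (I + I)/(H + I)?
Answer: 1141453/7 ≈ 1.6306e+5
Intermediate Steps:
w(I, H) = 2*I/(H + I) (w(I, H) = (2*I)/(H + I) = 2*I/(H + I))
w(-359, 373) + 163116 = 2*(-359)/(373 - 359) + 163116 = 2*(-359)/14 + 163116 = 2*(-359)*(1/14) + 163116 = -359/7 + 163116 = 1141453/7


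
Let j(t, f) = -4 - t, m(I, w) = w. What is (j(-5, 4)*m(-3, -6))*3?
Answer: -18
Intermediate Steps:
(j(-5, 4)*m(-3, -6))*3 = ((-4 - 1*(-5))*(-6))*3 = ((-4 + 5)*(-6))*3 = (1*(-6))*3 = -6*3 = -18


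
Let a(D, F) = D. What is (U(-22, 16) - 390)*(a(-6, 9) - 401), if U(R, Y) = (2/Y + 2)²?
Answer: 10041097/64 ≈ 1.5689e+5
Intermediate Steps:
U(R, Y) = (2 + 2/Y)²
(U(-22, 16) - 390)*(a(-6, 9) - 401) = (4*(1 + 16)²/16² - 390)*(-6 - 401) = (4*(1/256)*17² - 390)*(-407) = (4*(1/256)*289 - 390)*(-407) = (289/64 - 390)*(-407) = -24671/64*(-407) = 10041097/64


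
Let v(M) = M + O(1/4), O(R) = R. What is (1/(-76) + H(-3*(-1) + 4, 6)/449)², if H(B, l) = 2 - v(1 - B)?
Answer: 1225/72777961 ≈ 1.6832e-5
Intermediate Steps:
v(M) = ¼ + M (v(M) = M + 1/4 = M + ¼ = ¼ + M)
H(B, l) = ¾ + B (H(B, l) = 2 - (¼ + (1 - B)) = 2 - (5/4 - B) = 2 + (-5/4 + B) = ¾ + B)
(1/(-76) + H(-3*(-1) + 4, 6)/449)² = (1/(-76) + (¾ + (-3*(-1) + 4))/449)² = (-1/76 + (¾ + (3 + 4))*(1/449))² = (-1/76 + (¾ + 7)*(1/449))² = (-1/76 + (31/4)*(1/449))² = (-1/76 + 31/1796)² = (35/8531)² = 1225/72777961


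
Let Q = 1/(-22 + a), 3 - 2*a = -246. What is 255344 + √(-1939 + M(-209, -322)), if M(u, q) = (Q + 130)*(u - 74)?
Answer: 255344 + I*√1627702255/205 ≈ 2.5534e+5 + 196.8*I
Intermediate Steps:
a = 249/2 (a = 3/2 - ½*(-246) = 3/2 + 123 = 249/2 ≈ 124.50)
Q = 2/205 (Q = 1/(-22 + 249/2) = 1/(205/2) = 2/205 ≈ 0.0097561)
M(u, q) = -1972248/205 + 26652*u/205 (M(u, q) = (2/205 + 130)*(u - 74) = 26652*(-74 + u)/205 = -1972248/205 + 26652*u/205)
255344 + √(-1939 + M(-209, -322)) = 255344 + √(-1939 + (-1972248/205 + (26652/205)*(-209))) = 255344 + √(-1939 + (-1972248/205 - 5570268/205)) = 255344 + √(-1939 - 7542516/205) = 255344 + √(-7940011/205) = 255344 + I*√1627702255/205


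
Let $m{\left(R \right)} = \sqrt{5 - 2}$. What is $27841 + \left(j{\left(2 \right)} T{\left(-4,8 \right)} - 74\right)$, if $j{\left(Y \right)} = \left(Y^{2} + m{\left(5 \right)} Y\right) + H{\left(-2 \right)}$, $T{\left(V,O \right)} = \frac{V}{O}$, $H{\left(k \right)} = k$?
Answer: $27766 - \sqrt{3} \approx 27764.0$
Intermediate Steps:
$m{\left(R \right)} = \sqrt{3}$
$j{\left(Y \right)} = -2 + Y^{2} + Y \sqrt{3}$ ($j{\left(Y \right)} = \left(Y^{2} + \sqrt{3} Y\right) - 2 = \left(Y^{2} + Y \sqrt{3}\right) - 2 = -2 + Y^{2} + Y \sqrt{3}$)
$27841 + \left(j{\left(2 \right)} T{\left(-4,8 \right)} - 74\right) = 27841 - \left(74 - \left(-2 + 2^{2} + 2 \sqrt{3}\right) \left(- \frac{4}{8}\right)\right) = 27841 - \left(74 - \left(-2 + 4 + 2 \sqrt{3}\right) \left(\left(-4\right) \frac{1}{8}\right)\right) = 27841 - \left(74 - \left(2 + 2 \sqrt{3}\right) \left(- \frac{1}{2}\right)\right) = 27841 - \left(75 + \sqrt{3}\right) = 27766 - \sqrt{3}$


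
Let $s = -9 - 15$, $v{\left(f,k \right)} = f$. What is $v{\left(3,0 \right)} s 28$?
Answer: $-2016$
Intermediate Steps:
$s = -24$ ($s = -9 - 15 = -24$)
$v{\left(3,0 \right)} s 28 = 3 \left(-24\right) 28 = \left(-72\right) 28 = -2016$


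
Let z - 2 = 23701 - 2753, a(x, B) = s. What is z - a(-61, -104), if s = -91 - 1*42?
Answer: 21083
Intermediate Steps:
s = -133 (s = -91 - 42 = -133)
a(x, B) = -133
z = 20950 (z = 2 + (23701 - 2753) = 2 + 20948 = 20950)
z - a(-61, -104) = 20950 - 1*(-133) = 20950 + 133 = 21083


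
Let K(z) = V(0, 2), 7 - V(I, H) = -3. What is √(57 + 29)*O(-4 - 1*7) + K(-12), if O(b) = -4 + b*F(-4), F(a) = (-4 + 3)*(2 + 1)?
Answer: 10 + 29*√86 ≈ 278.94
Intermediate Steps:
V(I, H) = 10 (V(I, H) = 7 - 1*(-3) = 7 + 3 = 10)
K(z) = 10
F(a) = -3 (F(a) = -1*3 = -3)
O(b) = -4 - 3*b (O(b) = -4 + b*(-3) = -4 - 3*b)
√(57 + 29)*O(-4 - 1*7) + K(-12) = √(57 + 29)*(-4 - 3*(-4 - 1*7)) + 10 = √86*(-4 - 3*(-4 - 7)) + 10 = √86*(-4 - 3*(-11)) + 10 = √86*(-4 + 33) + 10 = √86*29 + 10 = 29*√86 + 10 = 10 + 29*√86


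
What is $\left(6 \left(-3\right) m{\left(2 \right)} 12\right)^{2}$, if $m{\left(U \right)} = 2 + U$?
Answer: $746496$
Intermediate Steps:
$\left(6 \left(-3\right) m{\left(2 \right)} 12\right)^{2} = \left(6 \left(-3\right) \left(2 + 2\right) 12\right)^{2} = \left(\left(-18\right) 4 \cdot 12\right)^{2} = \left(\left(-72\right) 12\right)^{2} = \left(-864\right)^{2} = 746496$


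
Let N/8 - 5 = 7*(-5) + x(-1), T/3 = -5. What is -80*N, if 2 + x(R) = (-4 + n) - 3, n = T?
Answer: 34560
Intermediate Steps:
T = -15 (T = 3*(-5) = -15)
n = -15
x(R) = -24 (x(R) = -2 + ((-4 - 15) - 3) = -2 + (-19 - 3) = -2 - 22 = -24)
N = -432 (N = 40 + 8*(7*(-5) - 24) = 40 + 8*(-35 - 24) = 40 + 8*(-59) = 40 - 472 = -432)
-80*N = -80*(-432) = 34560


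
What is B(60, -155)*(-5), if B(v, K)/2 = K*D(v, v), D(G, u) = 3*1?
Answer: 4650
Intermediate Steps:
D(G, u) = 3
B(v, K) = 6*K (B(v, K) = 2*(K*3) = 2*(3*K) = 6*K)
B(60, -155)*(-5) = (6*(-155))*(-5) = -930*(-5) = 4650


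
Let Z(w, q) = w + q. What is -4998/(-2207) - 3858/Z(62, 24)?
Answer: -4042389/94901 ≈ -42.596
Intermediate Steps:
Z(w, q) = q + w
-4998/(-2207) - 3858/Z(62, 24) = -4998/(-2207) - 3858/(24 + 62) = -4998*(-1/2207) - 3858/86 = 4998/2207 - 3858*1/86 = 4998/2207 - 1929/43 = -4042389/94901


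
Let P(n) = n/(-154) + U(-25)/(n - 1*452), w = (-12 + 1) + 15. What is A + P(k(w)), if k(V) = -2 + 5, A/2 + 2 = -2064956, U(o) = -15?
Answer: -285567170773/69146 ≈ -4.1299e+6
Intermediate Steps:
w = 4 (w = -11 + 15 = 4)
A = -4129916 (A = -4 + 2*(-2064956) = -4 - 4129912 = -4129916)
k(V) = 3
P(n) = -15/(-452 + n) - n/154 (P(n) = n/(-154) - 15/(n - 1*452) = n*(-1/154) - 15/(n - 452) = -n/154 - 15/(-452 + n) = -15/(-452 + n) - n/154)
A + P(k(w)) = -4129916 + (-2310 - 1*3² + 452*3)/(154*(-452 + 3)) = -4129916 + (1/154)*(-2310 - 1*9 + 1356)/(-449) = -4129916 + (1/154)*(-1/449)*(-2310 - 9 + 1356) = -4129916 + (1/154)*(-1/449)*(-963) = -4129916 + 963/69146 = -285567170773/69146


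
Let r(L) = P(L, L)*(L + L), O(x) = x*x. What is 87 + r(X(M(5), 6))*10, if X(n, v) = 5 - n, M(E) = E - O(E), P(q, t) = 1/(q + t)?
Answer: 97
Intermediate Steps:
O(x) = x²
M(E) = E - E²
r(L) = 1 (r(L) = (L + L)/(L + L) = (2*L)/((2*L)) = (1/(2*L))*(2*L) = 1)
87 + r(X(M(5), 6))*10 = 87 + 1*10 = 87 + 10 = 97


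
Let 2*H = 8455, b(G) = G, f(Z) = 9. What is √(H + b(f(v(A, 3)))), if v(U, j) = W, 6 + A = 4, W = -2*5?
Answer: √16946/2 ≈ 65.088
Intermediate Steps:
W = -10
A = -2 (A = -6 + 4 = -2)
v(U, j) = -10
H = 8455/2 (H = (½)*8455 = 8455/2 ≈ 4227.5)
√(H + b(f(v(A, 3)))) = √(8455/2 + 9) = √(8473/2) = √16946/2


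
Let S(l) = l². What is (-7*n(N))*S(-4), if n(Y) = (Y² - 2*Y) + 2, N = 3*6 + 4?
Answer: -49504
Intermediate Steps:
N = 22 (N = 18 + 4 = 22)
n(Y) = 2 + Y² - 2*Y
(-7*n(N))*S(-4) = -7*(2 + 22² - 2*22)*(-4)² = -7*(2 + 484 - 44)*16 = -7*442*16 = -3094*16 = -49504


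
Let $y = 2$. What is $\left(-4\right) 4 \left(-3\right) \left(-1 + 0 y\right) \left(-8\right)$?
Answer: $384$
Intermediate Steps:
$\left(-4\right) 4 \left(-3\right) \left(-1 + 0 y\right) \left(-8\right) = \left(-4\right) 4 \left(-3\right) \left(-1 + 0 \cdot 2\right) \left(-8\right) = \left(-16\right) \left(-3\right) \left(-1 + 0\right) \left(-8\right) = 48 \left(-1\right) \left(-8\right) = \left(-48\right) \left(-8\right) = 384$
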